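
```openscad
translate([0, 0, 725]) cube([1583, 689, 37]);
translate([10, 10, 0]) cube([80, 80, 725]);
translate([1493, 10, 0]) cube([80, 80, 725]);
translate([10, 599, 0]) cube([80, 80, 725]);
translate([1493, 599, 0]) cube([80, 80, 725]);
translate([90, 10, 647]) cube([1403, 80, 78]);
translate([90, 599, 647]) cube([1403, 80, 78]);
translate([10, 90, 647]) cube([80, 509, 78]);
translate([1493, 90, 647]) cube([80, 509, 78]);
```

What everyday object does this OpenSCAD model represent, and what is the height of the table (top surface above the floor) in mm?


A table. The table height is 762 mm.

A 1583×689×37 slab sits at z = 725 on four 80 mm square posts — a table. The top surface is at 725 + 37 = 762 mm.


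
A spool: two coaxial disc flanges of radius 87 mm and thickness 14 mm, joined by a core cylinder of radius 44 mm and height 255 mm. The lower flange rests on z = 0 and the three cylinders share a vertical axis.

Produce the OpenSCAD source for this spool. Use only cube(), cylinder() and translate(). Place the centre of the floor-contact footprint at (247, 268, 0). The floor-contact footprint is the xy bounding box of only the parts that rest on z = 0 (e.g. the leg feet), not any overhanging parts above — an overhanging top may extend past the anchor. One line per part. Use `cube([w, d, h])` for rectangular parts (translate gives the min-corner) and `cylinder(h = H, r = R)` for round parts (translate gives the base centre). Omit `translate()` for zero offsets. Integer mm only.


translate([247, 268, 0]) cylinder(h = 14, r = 87);
translate([247, 268, 14]) cylinder(h = 255, r = 44);
translate([247, 268, 269]) cylinder(h = 14, r = 87);


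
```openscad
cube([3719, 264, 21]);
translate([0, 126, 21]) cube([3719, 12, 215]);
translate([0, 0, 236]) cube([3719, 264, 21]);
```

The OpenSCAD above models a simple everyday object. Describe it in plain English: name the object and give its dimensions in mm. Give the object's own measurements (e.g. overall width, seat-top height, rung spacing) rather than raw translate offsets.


An I-beam lying along x, 3719 mm long. Overall section height 257 mm. Two flanges 264 mm wide (y) and 21 mm thick, one on the floor and one at the top; a web 12 mm thick runs between them, centred on the flange width.


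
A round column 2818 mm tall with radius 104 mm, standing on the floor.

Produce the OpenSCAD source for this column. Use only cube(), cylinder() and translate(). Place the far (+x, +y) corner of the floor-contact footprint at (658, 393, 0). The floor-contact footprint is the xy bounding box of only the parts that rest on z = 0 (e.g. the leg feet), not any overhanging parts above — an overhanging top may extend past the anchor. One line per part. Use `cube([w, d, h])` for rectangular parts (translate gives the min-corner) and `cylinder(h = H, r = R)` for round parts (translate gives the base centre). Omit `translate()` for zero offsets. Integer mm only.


translate([554, 289, 0]) cylinder(h = 2818, r = 104);


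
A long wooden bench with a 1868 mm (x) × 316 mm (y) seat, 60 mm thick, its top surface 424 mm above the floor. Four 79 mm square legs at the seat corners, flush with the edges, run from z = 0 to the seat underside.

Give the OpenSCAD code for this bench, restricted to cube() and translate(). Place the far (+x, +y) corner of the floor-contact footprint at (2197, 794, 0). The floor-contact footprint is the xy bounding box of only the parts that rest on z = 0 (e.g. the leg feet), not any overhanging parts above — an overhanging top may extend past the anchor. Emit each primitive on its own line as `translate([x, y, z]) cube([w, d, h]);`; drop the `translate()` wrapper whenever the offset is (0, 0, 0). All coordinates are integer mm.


translate([329, 478, 364]) cube([1868, 316, 60]);
translate([329, 478, 0]) cube([79, 79, 364]);
translate([329, 715, 0]) cube([79, 79, 364]);
translate([2118, 478, 0]) cube([79, 79, 364]);
translate([2118, 715, 0]) cube([79, 79, 364]);


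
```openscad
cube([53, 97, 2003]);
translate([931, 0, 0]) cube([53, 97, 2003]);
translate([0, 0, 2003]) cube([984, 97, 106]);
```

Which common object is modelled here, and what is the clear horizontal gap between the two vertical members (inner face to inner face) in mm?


A door frame. The clear opening width is 878 mm.

Two 2003 mm tall posts with a header on top — a door frame. The left jamb is 53 mm wide at x = 0; the right jamb starts at x = 931. The clear opening is 931 − 53 = 878 mm.


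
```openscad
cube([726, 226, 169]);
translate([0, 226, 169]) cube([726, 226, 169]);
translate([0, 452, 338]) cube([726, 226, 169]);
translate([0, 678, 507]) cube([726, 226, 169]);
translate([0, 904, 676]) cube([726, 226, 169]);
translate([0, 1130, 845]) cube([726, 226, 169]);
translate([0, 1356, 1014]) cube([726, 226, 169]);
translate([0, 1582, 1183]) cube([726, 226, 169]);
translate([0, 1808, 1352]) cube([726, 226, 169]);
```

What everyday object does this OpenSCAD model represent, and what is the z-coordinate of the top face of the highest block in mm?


A staircase. The total rise is 1521 mm.

9 identical blocks, each offset up and back from the previous — a staircase. Each step is 169 mm tall and there are 9 of them, so the total rise is 9 × 169 = 1521 mm.


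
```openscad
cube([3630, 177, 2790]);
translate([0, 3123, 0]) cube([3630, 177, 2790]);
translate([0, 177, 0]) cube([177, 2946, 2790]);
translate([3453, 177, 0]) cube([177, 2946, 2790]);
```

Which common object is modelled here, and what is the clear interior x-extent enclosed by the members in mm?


A house (or room) frame. The interior width is 3276 mm.

Four 2790 mm walls enclosing a rectangle with no floor or roof — a room or house frame. Outside width is 3630 mm and wall thickness is 177 mm, so the interior width is 3630 − 2 × 177 = 3276 mm.


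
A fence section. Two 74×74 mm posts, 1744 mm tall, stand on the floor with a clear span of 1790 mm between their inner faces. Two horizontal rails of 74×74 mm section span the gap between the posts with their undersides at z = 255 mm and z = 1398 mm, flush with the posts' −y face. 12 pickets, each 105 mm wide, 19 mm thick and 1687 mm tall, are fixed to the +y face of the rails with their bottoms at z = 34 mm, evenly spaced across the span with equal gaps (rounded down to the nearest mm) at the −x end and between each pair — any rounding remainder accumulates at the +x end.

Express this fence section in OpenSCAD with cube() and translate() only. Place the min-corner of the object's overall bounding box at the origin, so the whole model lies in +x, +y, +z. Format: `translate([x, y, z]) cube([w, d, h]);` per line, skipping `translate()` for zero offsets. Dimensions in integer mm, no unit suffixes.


cube([74, 74, 1744]);
translate([1864, 0, 0]) cube([74, 74, 1744]);
translate([74, 0, 255]) cube([1790, 74, 74]);
translate([74, 0, 1398]) cube([1790, 74, 74]);
translate([114, 74, 34]) cube([105, 19, 1687]);
translate([259, 74, 34]) cube([105, 19, 1687]);
translate([404, 74, 34]) cube([105, 19, 1687]);
translate([549, 74, 34]) cube([105, 19, 1687]);
translate([694, 74, 34]) cube([105, 19, 1687]);
translate([839, 74, 34]) cube([105, 19, 1687]);
translate([984, 74, 34]) cube([105, 19, 1687]);
translate([1129, 74, 34]) cube([105, 19, 1687]);
translate([1274, 74, 34]) cube([105, 19, 1687]);
translate([1419, 74, 34]) cube([105, 19, 1687]);
translate([1564, 74, 34]) cube([105, 19, 1687]);
translate([1709, 74, 34]) cube([105, 19, 1687]);


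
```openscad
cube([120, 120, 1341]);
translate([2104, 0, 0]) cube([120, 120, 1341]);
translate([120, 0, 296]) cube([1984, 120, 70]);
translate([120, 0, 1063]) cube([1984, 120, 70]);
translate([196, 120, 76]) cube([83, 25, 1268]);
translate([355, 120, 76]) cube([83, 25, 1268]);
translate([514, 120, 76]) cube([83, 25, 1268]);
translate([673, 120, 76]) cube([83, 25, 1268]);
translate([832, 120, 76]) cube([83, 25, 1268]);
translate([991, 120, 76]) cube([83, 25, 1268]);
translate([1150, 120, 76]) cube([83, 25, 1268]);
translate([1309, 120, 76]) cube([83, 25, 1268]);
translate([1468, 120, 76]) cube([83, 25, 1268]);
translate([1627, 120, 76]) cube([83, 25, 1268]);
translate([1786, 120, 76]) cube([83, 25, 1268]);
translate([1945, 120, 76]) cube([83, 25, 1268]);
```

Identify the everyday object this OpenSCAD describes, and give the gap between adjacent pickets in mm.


A fence section. The picket gap is 76 mm.

Two posts, two rails, 12 pickets — a fence section. Span 1984 mm holds 12 pickets of 83 mm with 13 equal gaps: ⌊(1984 − 12·83) / 13⌋ = 76 mm.


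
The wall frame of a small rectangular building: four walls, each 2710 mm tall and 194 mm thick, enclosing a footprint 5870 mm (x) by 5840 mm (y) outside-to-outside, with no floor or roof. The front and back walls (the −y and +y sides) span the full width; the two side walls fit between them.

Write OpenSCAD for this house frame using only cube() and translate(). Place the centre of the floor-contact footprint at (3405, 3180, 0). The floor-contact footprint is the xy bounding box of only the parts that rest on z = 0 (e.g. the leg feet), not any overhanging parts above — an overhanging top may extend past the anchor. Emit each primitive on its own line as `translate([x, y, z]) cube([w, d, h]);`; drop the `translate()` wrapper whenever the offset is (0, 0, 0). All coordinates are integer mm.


translate([470, 260, 0]) cube([5870, 194, 2710]);
translate([470, 5906, 0]) cube([5870, 194, 2710]);
translate([470, 454, 0]) cube([194, 5452, 2710]);
translate([6146, 454, 0]) cube([194, 5452, 2710]);


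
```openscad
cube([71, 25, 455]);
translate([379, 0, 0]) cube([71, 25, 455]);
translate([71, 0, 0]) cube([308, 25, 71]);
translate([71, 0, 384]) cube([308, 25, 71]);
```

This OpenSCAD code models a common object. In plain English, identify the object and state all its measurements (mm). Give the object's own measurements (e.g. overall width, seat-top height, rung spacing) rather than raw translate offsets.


A rectangular picture frame lying in the x–z plane (depth along y). The opening is 308 mm wide (x) by 313 mm tall (z), surrounded by a border 71 mm wide on all four sides. The frame is 25 mm deep and is made of two full-height vertical stiles with two horizontal rails fitted between them.


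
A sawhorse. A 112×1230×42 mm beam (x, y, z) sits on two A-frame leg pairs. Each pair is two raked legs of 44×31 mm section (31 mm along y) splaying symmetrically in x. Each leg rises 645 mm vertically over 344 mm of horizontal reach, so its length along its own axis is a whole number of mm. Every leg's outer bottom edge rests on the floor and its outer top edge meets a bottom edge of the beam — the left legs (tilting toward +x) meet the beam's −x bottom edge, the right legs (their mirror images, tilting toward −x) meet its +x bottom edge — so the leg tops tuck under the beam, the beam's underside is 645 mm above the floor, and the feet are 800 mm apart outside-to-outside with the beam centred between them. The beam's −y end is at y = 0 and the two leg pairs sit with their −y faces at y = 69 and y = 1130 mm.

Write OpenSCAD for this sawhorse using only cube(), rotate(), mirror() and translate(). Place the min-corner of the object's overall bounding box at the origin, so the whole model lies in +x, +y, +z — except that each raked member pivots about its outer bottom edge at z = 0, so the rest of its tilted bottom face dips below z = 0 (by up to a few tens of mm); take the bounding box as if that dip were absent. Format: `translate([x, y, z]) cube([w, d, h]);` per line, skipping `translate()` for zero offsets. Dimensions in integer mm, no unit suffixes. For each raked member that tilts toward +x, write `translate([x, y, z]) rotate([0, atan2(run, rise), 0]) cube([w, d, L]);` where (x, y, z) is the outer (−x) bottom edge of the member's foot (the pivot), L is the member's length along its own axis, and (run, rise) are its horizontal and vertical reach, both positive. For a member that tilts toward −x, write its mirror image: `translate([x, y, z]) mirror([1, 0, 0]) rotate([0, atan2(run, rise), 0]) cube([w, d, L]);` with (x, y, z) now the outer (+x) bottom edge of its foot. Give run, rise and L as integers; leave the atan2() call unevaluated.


// leg length = √(344² + 645²) = 731
// right-leg outer foot x = 2·344 + 112 = 800
// beam min-corner = (344, 0, 645)
translate([344, 0, 645]) cube([112, 1230, 42]);
translate([0, 69, 0]) rotate([0, atan2(344, 645), 0]) cube([44, 31, 731]);
translate([800, 69, 0]) mirror([1, 0, 0]) rotate([0, atan2(344, 645), 0]) cube([44, 31, 731]);
translate([0, 1130, 0]) rotate([0, atan2(344, 645), 0]) cube([44, 31, 731]);
translate([800, 1130, 0]) mirror([1, 0, 0]) rotate([0, atan2(344, 645), 0]) cube([44, 31, 731]);


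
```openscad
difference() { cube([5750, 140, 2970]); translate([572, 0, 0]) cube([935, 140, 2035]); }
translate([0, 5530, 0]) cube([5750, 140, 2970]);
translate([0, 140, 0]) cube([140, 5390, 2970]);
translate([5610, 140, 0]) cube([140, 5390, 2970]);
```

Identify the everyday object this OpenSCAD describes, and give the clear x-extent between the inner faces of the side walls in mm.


A single room. The interior width is 5470 mm.

Four walls enclosing a rectangle with a door in the front wall — a room. Outside width 5750 minus two 140 mm walls gives 5470 mm.


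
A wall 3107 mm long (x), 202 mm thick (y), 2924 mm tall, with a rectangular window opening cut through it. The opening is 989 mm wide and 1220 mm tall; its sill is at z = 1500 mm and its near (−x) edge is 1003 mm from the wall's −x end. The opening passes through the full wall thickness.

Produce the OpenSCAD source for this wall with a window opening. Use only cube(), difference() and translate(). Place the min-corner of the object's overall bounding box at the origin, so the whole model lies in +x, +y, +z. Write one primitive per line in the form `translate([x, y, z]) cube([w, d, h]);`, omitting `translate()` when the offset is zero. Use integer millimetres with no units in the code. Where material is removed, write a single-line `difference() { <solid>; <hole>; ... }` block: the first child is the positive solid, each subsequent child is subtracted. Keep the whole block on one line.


difference() { cube([3107, 202, 2924]); translate([1003, 0, 1500]) cube([989, 202, 1220]); }


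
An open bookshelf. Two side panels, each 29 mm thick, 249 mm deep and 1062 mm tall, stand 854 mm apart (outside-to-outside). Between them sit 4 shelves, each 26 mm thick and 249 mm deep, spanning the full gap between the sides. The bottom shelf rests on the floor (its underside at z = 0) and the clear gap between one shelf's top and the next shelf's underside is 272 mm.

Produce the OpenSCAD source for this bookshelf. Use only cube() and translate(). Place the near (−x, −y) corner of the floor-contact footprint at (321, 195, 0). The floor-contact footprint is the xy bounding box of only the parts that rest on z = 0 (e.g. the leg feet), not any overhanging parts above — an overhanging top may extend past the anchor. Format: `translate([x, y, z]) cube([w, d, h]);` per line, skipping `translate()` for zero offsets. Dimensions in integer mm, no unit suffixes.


translate([321, 195, 0]) cube([29, 249, 1062]);
translate([1146, 195, 0]) cube([29, 249, 1062]);
translate([350, 195, 0]) cube([796, 249, 26]);
translate([350, 195, 298]) cube([796, 249, 26]);
translate([350, 195, 596]) cube([796, 249, 26]);
translate([350, 195, 894]) cube([796, 249, 26]);


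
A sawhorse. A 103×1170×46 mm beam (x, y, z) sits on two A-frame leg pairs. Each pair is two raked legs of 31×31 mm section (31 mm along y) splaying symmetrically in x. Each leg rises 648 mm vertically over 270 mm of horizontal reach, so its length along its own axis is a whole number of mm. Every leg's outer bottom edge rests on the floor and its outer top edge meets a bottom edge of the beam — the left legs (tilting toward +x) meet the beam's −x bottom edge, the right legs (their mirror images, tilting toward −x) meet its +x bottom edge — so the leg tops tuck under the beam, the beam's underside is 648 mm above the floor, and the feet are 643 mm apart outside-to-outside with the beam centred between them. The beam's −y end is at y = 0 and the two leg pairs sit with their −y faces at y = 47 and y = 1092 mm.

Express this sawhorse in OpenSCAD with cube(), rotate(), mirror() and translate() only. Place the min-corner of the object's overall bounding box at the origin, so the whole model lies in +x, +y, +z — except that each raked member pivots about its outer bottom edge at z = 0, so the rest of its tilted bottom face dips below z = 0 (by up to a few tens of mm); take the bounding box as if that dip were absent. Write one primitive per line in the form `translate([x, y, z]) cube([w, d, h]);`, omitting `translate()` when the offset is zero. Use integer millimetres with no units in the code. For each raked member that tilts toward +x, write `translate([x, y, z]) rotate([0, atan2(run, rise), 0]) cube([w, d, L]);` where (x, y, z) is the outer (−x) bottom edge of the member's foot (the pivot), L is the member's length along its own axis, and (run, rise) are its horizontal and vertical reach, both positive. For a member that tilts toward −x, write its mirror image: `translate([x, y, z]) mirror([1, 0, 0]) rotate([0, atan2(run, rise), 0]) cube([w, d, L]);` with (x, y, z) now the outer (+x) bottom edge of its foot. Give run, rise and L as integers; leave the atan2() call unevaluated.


// leg length = √(270² + 648²) = 702
// right-leg outer foot x = 2·270 + 103 = 643
// beam min-corner = (270, 0, 648)
translate([270, 0, 648]) cube([103, 1170, 46]);
translate([0, 47, 0]) rotate([0, atan2(270, 648), 0]) cube([31, 31, 702]);
translate([643, 47, 0]) mirror([1, 0, 0]) rotate([0, atan2(270, 648), 0]) cube([31, 31, 702]);
translate([0, 1092, 0]) rotate([0, atan2(270, 648), 0]) cube([31, 31, 702]);
translate([643, 1092, 0]) mirror([1, 0, 0]) rotate([0, atan2(270, 648), 0]) cube([31, 31, 702]);


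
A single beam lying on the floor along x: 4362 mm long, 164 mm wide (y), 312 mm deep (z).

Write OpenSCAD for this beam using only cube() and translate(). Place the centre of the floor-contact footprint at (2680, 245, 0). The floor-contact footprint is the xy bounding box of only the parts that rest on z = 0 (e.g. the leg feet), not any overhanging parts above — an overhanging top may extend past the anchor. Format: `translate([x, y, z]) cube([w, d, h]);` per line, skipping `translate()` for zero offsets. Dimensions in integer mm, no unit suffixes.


translate([499, 163, 0]) cube([4362, 164, 312]);


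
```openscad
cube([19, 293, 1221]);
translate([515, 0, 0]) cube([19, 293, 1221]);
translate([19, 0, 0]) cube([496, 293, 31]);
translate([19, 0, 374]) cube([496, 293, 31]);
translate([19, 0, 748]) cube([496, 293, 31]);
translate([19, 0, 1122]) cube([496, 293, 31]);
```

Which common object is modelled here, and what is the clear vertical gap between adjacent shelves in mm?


A bookshelf. The clear shelf gap is 343 mm.

Two tall side panels with 4 horizontal boards between them — a bookshelf. The first two shelf undersides are at z = 0 and z = 374; with shelf thickness 31, the clear gap is 374 − 0 − 31 = 343 mm.


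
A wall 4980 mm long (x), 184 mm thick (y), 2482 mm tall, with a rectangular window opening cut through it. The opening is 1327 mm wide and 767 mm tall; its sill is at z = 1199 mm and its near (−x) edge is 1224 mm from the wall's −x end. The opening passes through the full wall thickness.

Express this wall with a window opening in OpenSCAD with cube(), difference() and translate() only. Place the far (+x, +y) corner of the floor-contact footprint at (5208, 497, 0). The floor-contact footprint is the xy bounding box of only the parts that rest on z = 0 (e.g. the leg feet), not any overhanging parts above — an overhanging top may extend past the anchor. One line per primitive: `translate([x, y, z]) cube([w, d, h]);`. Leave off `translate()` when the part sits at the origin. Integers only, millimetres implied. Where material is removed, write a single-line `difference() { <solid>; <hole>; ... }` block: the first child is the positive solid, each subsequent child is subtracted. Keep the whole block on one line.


difference() { translate([228, 313, 0]) cube([4980, 184, 2482]); translate([1452, 313, 1199]) cube([1327, 184, 767]); }


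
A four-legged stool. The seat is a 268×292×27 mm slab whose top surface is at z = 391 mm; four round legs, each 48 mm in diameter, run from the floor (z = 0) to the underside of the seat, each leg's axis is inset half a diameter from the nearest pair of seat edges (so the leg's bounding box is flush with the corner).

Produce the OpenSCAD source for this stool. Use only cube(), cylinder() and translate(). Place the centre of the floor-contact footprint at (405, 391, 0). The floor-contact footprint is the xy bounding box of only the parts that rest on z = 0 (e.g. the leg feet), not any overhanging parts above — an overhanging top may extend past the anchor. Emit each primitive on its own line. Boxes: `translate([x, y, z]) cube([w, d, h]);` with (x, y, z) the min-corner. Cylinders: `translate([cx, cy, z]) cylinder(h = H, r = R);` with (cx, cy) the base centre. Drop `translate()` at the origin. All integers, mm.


translate([271, 245, 364]) cube([268, 292, 27]);
translate([295, 269, 0]) cylinder(h = 364, r = 24);
translate([515, 269, 0]) cylinder(h = 364, r = 24);
translate([295, 513, 0]) cylinder(h = 364, r = 24);
translate([515, 513, 0]) cylinder(h = 364, r = 24);


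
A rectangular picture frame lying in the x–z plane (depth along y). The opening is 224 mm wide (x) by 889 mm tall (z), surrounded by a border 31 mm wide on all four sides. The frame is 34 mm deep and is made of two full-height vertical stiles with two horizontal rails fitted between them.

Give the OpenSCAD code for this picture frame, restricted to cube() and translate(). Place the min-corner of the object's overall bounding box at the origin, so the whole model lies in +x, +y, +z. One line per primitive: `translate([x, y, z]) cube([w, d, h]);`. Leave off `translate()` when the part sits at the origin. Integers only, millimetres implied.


cube([31, 34, 951]);
translate([255, 0, 0]) cube([31, 34, 951]);
translate([31, 0, 0]) cube([224, 34, 31]);
translate([31, 0, 920]) cube([224, 34, 31]);


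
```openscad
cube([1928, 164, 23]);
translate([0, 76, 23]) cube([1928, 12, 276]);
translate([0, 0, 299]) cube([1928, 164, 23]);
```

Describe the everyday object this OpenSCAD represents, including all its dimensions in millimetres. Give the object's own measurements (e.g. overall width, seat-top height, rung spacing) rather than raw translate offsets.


An I-beam lying along x, 1928 mm long. Overall section height 322 mm. Two flanges 164 mm wide (y) and 23 mm thick, one on the floor and one at the top; a web 12 mm thick runs between them, centred on the flange width.


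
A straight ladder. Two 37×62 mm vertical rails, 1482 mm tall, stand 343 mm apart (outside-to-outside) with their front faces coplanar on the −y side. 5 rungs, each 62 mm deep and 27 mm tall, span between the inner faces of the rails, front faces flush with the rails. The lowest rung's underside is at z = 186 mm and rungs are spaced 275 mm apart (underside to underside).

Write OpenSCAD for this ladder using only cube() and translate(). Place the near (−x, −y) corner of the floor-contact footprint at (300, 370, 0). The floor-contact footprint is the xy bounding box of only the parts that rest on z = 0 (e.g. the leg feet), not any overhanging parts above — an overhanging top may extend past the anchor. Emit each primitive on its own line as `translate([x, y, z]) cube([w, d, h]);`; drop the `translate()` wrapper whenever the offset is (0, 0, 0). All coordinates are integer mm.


translate([300, 370, 0]) cube([37, 62, 1482]);
translate([606, 370, 0]) cube([37, 62, 1482]);
translate([337, 370, 186]) cube([269, 62, 27]);
translate([337, 370, 461]) cube([269, 62, 27]);
translate([337, 370, 736]) cube([269, 62, 27]);
translate([337, 370, 1011]) cube([269, 62, 27]);
translate([337, 370, 1286]) cube([269, 62, 27]);


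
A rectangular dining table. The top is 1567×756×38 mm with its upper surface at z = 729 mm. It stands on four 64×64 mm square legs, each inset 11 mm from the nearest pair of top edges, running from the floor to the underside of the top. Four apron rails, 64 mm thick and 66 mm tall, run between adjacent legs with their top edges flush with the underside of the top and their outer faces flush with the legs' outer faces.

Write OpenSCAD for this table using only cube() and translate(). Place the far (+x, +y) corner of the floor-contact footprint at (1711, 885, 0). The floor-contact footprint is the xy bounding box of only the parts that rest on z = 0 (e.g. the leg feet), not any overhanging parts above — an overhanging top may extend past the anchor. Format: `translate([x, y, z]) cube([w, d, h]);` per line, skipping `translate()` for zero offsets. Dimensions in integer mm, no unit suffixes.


translate([155, 140, 691]) cube([1567, 756, 38]);
translate([166, 151, 0]) cube([64, 64, 691]);
translate([1647, 151, 0]) cube([64, 64, 691]);
translate([166, 821, 0]) cube([64, 64, 691]);
translate([1647, 821, 0]) cube([64, 64, 691]);
translate([230, 151, 625]) cube([1417, 64, 66]);
translate([230, 821, 625]) cube([1417, 64, 66]);
translate([166, 215, 625]) cube([64, 606, 66]);
translate([1647, 215, 625]) cube([64, 606, 66]);


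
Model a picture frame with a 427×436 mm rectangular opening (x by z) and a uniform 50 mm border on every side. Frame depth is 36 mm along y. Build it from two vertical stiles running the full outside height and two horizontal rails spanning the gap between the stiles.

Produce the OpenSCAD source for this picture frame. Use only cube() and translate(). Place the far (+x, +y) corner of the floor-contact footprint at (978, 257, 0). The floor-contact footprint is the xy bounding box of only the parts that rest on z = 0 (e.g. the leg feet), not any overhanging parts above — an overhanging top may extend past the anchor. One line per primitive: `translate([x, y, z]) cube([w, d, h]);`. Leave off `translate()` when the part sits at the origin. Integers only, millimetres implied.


translate([451, 221, 0]) cube([50, 36, 536]);
translate([928, 221, 0]) cube([50, 36, 536]);
translate([501, 221, 0]) cube([427, 36, 50]);
translate([501, 221, 486]) cube([427, 36, 50]);


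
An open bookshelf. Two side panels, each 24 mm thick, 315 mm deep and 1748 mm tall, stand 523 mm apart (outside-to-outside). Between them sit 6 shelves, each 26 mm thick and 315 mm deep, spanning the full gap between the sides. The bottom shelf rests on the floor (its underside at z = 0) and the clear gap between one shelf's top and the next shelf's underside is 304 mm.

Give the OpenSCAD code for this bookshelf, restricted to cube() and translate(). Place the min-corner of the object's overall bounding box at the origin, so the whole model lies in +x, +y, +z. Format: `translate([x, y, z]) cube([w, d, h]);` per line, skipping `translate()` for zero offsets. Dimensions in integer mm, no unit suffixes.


cube([24, 315, 1748]);
translate([499, 0, 0]) cube([24, 315, 1748]);
translate([24, 0, 0]) cube([475, 315, 26]);
translate([24, 0, 330]) cube([475, 315, 26]);
translate([24, 0, 660]) cube([475, 315, 26]);
translate([24, 0, 990]) cube([475, 315, 26]);
translate([24, 0, 1320]) cube([475, 315, 26]);
translate([24, 0, 1650]) cube([475, 315, 26]);


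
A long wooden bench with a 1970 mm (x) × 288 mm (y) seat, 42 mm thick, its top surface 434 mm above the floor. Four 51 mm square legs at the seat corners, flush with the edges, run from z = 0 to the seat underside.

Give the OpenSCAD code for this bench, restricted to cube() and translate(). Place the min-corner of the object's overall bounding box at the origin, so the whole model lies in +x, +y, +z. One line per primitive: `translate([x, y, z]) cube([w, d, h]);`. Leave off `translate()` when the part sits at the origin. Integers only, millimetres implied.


// leg_h = 434 − 42 = 392
translate([0, 0, 392]) cube([1970, 288, 42]);
cube([51, 51, 392]);
translate([0, 237, 0]) cube([51, 51, 392]);
translate([1919, 0, 0]) cube([51, 51, 392]);
translate([1919, 237, 0]) cube([51, 51, 392]);


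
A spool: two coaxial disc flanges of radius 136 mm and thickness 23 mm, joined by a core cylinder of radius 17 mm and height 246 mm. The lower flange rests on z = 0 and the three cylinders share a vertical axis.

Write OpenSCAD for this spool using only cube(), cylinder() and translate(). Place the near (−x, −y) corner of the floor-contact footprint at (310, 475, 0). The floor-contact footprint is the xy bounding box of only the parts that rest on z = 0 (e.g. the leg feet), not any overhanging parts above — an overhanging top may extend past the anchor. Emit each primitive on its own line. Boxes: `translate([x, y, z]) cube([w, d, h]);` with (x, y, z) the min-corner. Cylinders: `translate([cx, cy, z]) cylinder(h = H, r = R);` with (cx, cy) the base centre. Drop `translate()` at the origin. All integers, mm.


translate([446, 611, 0]) cylinder(h = 23, r = 136);
translate([446, 611, 23]) cylinder(h = 246, r = 17);
translate([446, 611, 269]) cylinder(h = 23, r = 136);


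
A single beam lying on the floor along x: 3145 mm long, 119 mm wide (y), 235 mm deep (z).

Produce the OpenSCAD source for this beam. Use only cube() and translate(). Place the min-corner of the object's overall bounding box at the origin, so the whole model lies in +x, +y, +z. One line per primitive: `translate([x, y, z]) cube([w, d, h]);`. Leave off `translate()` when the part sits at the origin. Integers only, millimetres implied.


cube([3145, 119, 235]);


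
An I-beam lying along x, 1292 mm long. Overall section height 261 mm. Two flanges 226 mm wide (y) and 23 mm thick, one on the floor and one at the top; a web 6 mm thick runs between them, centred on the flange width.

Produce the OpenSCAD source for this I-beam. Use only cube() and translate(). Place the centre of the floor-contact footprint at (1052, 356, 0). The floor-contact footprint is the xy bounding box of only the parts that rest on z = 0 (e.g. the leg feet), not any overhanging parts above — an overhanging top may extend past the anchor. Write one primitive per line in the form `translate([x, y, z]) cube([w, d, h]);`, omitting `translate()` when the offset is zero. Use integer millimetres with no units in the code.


translate([406, 243, 0]) cube([1292, 226, 23]);
translate([406, 353, 23]) cube([1292, 6, 215]);
translate([406, 243, 238]) cube([1292, 226, 23]);


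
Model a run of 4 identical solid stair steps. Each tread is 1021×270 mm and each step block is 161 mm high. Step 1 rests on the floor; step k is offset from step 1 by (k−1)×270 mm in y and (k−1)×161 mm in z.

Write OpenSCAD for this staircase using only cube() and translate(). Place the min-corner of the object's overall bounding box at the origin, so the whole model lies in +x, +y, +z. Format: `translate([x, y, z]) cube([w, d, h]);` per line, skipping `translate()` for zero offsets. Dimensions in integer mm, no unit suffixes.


cube([1021, 270, 161]);
translate([0, 270, 161]) cube([1021, 270, 161]);
translate([0, 540, 322]) cube([1021, 270, 161]);
translate([0, 810, 483]) cube([1021, 270, 161]);


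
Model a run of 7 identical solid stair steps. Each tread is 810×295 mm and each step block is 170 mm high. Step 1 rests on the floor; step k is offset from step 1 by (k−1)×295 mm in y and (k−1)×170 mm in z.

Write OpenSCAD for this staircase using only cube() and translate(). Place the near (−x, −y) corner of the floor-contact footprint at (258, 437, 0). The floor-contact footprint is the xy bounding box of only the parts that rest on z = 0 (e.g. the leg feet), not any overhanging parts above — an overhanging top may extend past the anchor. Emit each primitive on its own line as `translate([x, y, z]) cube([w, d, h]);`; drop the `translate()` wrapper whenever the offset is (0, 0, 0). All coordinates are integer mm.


translate([258, 437, 0]) cube([810, 295, 170]);
translate([258, 732, 170]) cube([810, 295, 170]);
translate([258, 1027, 340]) cube([810, 295, 170]);
translate([258, 1322, 510]) cube([810, 295, 170]);
translate([258, 1617, 680]) cube([810, 295, 170]);
translate([258, 1912, 850]) cube([810, 295, 170]);
translate([258, 2207, 1020]) cube([810, 295, 170]);


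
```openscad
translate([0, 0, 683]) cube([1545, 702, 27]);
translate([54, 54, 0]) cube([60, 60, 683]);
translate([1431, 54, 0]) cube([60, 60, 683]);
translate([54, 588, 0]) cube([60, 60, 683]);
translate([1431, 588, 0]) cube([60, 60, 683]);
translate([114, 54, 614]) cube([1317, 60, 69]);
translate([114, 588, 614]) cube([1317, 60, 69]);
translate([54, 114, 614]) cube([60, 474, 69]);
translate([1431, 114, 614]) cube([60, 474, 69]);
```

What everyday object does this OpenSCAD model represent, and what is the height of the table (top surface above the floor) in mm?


A table. The table height is 710 mm.

A 1545×702×27 slab sits at z = 683 on four 60 mm square posts — a table. The top surface is at 683 + 27 = 710 mm.


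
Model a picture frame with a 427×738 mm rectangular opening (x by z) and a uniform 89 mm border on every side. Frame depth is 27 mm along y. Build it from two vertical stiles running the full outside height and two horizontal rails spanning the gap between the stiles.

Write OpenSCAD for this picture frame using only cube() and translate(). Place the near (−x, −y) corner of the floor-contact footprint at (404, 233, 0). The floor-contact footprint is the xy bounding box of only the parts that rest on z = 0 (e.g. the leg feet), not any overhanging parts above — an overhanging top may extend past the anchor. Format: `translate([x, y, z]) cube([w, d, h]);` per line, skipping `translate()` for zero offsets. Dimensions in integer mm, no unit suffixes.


translate([404, 233, 0]) cube([89, 27, 916]);
translate([920, 233, 0]) cube([89, 27, 916]);
translate([493, 233, 0]) cube([427, 27, 89]);
translate([493, 233, 827]) cube([427, 27, 89]);


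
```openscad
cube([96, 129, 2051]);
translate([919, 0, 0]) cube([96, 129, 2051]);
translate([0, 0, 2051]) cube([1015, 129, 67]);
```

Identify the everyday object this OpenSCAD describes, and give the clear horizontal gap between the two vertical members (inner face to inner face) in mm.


A door frame. The clear opening width is 823 mm.

Two 2051 mm tall posts with a header on top — a door frame. The left jamb is 96 mm wide at x = 0; the right jamb starts at x = 919. The clear opening is 919 − 96 = 823 mm.


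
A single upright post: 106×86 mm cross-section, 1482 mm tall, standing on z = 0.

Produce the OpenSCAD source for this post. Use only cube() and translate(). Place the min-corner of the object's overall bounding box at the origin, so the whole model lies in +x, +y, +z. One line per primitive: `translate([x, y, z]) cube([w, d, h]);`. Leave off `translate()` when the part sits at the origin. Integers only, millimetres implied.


cube([106, 86, 1482]);


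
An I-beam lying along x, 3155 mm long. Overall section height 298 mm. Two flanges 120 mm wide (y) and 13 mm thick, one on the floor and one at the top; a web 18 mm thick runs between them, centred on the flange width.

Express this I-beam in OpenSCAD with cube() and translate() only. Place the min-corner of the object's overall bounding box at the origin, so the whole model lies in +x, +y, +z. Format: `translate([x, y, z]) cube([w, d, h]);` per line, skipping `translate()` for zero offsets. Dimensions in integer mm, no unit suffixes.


cube([3155, 120, 13]);
translate([0, 51, 13]) cube([3155, 18, 272]);
translate([0, 0, 285]) cube([3155, 120, 13]);


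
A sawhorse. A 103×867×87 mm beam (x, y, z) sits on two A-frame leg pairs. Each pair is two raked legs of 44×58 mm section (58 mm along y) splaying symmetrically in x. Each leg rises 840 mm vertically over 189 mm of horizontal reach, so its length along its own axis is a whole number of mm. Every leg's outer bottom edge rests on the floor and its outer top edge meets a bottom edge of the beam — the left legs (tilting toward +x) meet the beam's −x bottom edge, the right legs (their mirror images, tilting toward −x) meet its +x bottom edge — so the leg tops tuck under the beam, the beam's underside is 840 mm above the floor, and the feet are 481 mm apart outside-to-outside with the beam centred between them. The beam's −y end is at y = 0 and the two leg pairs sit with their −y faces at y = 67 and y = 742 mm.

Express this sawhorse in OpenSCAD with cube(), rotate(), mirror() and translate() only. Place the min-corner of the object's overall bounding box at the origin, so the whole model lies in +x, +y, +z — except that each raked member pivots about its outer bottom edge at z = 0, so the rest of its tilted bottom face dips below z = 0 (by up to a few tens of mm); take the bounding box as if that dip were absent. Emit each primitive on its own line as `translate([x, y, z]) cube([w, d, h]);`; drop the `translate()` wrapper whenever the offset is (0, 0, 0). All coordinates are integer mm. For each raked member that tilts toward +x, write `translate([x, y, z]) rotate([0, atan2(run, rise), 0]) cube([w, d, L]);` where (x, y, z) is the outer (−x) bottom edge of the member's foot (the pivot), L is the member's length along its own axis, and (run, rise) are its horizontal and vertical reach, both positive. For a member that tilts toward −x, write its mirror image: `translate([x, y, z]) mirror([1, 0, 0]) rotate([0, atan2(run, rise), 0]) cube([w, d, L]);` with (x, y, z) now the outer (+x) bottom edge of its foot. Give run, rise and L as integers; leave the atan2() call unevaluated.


translate([189, 0, 840]) cube([103, 867, 87]);
translate([0, 67, 0]) rotate([0, atan2(189, 840), 0]) cube([44, 58, 861]);
translate([481, 67, 0]) mirror([1, 0, 0]) rotate([0, atan2(189, 840), 0]) cube([44, 58, 861]);
translate([0, 742, 0]) rotate([0, atan2(189, 840), 0]) cube([44, 58, 861]);
translate([481, 742, 0]) mirror([1, 0, 0]) rotate([0, atan2(189, 840), 0]) cube([44, 58, 861]);


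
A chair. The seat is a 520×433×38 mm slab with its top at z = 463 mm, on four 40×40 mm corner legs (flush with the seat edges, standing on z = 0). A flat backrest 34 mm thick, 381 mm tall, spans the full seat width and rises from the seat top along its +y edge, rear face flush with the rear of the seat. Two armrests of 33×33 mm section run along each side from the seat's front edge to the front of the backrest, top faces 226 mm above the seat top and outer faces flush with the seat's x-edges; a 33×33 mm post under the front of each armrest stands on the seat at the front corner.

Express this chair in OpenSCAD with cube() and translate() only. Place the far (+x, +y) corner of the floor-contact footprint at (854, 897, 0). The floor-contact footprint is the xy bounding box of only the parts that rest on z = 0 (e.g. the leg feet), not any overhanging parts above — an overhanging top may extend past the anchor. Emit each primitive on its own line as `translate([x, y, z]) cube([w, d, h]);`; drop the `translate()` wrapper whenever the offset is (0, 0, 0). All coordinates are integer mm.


translate([334, 464, 425]) cube([520, 433, 38]);
translate([334, 464, 0]) cube([40, 40, 425]);
translate([814, 464, 0]) cube([40, 40, 425]);
translate([334, 857, 0]) cube([40, 40, 425]);
translate([814, 857, 0]) cube([40, 40, 425]);
translate([334, 863, 463]) cube([520, 34, 381]);
translate([334, 464, 656]) cube([33, 399, 33]);
translate([821, 464, 656]) cube([33, 399, 33]);
translate([334, 464, 463]) cube([33, 33, 193]);
translate([821, 464, 463]) cube([33, 33, 193]);


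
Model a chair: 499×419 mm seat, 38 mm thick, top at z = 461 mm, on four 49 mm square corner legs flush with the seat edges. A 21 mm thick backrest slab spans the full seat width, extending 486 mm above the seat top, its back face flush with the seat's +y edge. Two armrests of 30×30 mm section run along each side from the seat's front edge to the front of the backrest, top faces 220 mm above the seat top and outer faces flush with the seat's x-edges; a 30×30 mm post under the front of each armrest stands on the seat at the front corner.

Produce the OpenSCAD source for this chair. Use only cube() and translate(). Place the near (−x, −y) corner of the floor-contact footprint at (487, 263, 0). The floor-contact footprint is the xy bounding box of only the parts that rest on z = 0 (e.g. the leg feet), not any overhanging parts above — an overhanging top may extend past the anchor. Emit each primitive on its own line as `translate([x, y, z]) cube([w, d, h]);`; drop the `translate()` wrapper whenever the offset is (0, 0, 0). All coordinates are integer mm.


// leg_h = 461 - 38 = 423
// arm post h = 220 - 30 = 190
translate([487, 263, 423]) cube([499, 419, 38]);
translate([487, 263, 0]) cube([49, 49, 423]);
translate([937, 263, 0]) cube([49, 49, 423]);
translate([487, 633, 0]) cube([49, 49, 423]);
translate([937, 633, 0]) cube([49, 49, 423]);
translate([487, 661, 461]) cube([499, 21, 486]);
translate([487, 263, 651]) cube([30, 398, 30]);
translate([956, 263, 651]) cube([30, 398, 30]);
translate([487, 263, 461]) cube([30, 30, 190]);
translate([956, 263, 461]) cube([30, 30, 190]);
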